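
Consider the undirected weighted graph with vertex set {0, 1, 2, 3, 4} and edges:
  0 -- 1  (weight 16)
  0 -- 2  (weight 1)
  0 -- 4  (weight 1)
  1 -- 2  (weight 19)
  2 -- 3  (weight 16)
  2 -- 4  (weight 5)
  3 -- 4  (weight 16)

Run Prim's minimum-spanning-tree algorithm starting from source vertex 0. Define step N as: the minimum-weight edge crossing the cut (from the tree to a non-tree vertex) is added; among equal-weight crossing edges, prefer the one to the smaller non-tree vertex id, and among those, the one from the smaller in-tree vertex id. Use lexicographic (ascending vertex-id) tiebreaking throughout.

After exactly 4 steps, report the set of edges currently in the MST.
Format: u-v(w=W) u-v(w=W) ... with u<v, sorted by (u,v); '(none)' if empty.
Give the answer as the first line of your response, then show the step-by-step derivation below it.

0-1(w=16) 0-2(w=1) 0-4(w=1) 2-3(w=16)

step 1: add edge 0-2 (w=1); MST = {0-2(w=1)}
step 2: add edge 0-4 (w=1); MST = {0-2(w=1) 0-4(w=1)}
step 3: add edge 0-1 (w=16); MST = {0-1(w=16) 0-2(w=1) 0-4(w=1)}
step 4: add edge 2-3 (w=16); MST = {0-1(w=16) 0-2(w=1) 0-4(w=1) 2-3(w=16)}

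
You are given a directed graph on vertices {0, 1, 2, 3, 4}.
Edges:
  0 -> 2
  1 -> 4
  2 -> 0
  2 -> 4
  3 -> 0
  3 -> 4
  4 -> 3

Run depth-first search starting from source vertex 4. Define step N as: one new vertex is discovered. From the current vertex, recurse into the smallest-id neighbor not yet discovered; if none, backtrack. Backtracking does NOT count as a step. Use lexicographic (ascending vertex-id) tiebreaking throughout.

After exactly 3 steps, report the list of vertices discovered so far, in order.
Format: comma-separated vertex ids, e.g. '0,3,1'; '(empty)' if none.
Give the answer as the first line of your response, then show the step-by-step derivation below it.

4,3,0

step 1: discover 4; path=4; order=4
step 2: discover 3; path=4>3; order=4,3
step 3: discover 0; path=4>3>0; order=4,3,0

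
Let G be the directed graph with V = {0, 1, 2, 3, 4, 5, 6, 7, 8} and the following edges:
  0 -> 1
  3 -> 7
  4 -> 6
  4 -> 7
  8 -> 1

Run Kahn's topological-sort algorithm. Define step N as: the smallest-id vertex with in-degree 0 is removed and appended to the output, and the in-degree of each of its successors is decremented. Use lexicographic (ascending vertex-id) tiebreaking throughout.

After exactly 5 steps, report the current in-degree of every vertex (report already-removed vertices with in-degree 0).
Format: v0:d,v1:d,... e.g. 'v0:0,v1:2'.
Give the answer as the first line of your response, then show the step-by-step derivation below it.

v0:0,v1:1,v2:0,v3:0,v4:0,v5:0,v6:0,v7:0,v8:0

step 1: output 0; order=[0]; indeg=(0,1,0,0,0,0,1,2,0)
step 2: output 2; order=[0,2]; indeg=(0,1,0,0,0,0,1,2,0)
step 3: output 3; order=[0,2,3]; indeg=(0,1,0,0,0,0,1,1,0)
step 4: output 4; order=[0,2,3,4]; indeg=(0,1,0,0,0,0,0,0,0)
step 5: output 5; order=[0,2,3,4,5]; indeg=(0,1,0,0,0,0,0,0,0)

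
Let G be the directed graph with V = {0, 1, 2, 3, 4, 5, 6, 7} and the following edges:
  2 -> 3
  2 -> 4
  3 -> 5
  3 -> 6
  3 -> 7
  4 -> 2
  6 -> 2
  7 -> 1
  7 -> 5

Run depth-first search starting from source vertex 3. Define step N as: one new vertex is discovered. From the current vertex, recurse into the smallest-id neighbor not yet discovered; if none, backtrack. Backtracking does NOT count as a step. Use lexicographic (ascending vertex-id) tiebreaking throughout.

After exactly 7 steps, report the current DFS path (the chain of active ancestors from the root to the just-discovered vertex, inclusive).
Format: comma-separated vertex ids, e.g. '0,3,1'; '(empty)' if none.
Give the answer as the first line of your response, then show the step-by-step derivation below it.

3,7,1

step 1: discover 3; path=3; order=3
step 2: discover 5; path=3>5; order=3,5
step 3: discover 6; path=3>6; order=3,5,6
step 4: discover 2; path=3>6>2; order=3,5,6,2
step 5: discover 4; path=3>6>2>4; order=3,5,6,2,4
step 6: discover 7; path=3>7; order=3,5,6,2,4,7
step 7: discover 1; path=3>7>1; order=3,5,6,2,4,7,1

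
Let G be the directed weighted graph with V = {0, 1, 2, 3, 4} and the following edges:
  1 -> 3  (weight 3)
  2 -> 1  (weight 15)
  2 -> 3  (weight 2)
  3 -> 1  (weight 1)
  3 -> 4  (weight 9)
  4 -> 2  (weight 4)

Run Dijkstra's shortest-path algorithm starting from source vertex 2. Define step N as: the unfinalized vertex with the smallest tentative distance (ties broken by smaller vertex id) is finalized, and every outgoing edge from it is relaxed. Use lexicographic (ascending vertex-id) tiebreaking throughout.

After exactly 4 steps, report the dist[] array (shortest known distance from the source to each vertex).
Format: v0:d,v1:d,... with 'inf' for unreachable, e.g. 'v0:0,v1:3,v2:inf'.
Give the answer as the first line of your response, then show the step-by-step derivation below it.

v0:inf,v1:3,v2:0,v3:2,v4:11

step 1: dist = v0:inf,v1:15,v2:0,v3:2,v4:inf
step 2: dist = v0:inf,v1:3,v2:0,v3:2,v4:11
step 3: dist = v0:inf,v1:3,v2:0,v3:2,v4:11
step 4: dist = v0:inf,v1:3,v2:0,v3:2,v4:11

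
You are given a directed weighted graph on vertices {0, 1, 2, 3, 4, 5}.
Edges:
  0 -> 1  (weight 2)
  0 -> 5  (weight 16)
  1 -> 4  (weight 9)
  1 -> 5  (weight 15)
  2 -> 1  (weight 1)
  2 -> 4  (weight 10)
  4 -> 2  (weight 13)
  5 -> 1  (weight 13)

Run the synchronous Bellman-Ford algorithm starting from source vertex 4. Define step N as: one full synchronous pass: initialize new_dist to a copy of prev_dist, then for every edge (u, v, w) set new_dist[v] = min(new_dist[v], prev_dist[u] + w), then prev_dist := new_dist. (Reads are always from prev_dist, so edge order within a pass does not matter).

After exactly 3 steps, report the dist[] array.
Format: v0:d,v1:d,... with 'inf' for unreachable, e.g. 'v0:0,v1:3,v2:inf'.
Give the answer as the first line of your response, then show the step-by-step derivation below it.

v0:inf,v1:14,v2:13,v3:inf,v4:0,v5:29

step 1: dist = v0:inf,v1:inf,v2:13,v3:inf,v4:0,v5:inf
step 2: dist = v0:inf,v1:14,v2:13,v3:inf,v4:0,v5:inf
step 3: dist = v0:inf,v1:14,v2:13,v3:inf,v4:0,v5:29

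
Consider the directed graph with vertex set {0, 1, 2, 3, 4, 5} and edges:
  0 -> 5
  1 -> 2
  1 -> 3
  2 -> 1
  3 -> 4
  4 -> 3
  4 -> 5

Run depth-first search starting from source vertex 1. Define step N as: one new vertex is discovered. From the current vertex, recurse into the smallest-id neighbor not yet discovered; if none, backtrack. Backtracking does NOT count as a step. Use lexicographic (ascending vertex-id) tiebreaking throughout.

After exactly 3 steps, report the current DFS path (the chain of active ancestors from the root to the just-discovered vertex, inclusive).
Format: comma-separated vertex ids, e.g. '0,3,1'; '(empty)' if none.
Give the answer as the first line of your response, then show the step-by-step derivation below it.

1,3

step 1: discover 1; path=1; order=1
step 2: discover 2; path=1>2; order=1,2
step 3: discover 3; path=1>3; order=1,2,3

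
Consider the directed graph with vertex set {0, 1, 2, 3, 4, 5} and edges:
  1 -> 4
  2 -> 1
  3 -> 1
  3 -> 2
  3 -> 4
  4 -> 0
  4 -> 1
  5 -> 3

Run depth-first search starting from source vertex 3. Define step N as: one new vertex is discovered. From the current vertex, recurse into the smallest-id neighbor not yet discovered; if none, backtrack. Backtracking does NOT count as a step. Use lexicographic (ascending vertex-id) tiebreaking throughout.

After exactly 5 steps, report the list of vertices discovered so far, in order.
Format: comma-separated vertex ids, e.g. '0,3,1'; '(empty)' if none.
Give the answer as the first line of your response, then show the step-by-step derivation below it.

3,1,4,0,2

step 1: discover 3; path=3; order=3
step 2: discover 1; path=3>1; order=3,1
step 3: discover 4; path=3>1>4; order=3,1,4
step 4: discover 0; path=3>1>4>0; order=3,1,4,0
step 5: discover 2; path=3>2; order=3,1,4,0,2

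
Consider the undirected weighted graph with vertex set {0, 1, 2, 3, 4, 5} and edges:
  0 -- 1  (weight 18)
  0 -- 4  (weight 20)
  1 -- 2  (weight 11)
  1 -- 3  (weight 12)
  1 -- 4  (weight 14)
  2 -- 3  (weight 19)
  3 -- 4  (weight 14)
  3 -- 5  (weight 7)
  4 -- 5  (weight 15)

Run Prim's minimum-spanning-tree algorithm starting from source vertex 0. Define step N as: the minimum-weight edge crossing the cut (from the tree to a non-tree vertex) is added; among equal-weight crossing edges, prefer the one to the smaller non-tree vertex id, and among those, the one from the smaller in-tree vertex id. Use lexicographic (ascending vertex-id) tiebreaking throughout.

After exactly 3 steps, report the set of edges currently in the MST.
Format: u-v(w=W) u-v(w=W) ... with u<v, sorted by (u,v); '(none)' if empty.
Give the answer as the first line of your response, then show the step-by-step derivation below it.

0-1(w=18) 1-2(w=11) 1-3(w=12)

step 1: add edge 0-1 (w=18); MST = {0-1(w=18)}
step 2: add edge 1-2 (w=11); MST = {0-1(w=18) 1-2(w=11)}
step 3: add edge 1-3 (w=12); MST = {0-1(w=18) 1-2(w=11) 1-3(w=12)}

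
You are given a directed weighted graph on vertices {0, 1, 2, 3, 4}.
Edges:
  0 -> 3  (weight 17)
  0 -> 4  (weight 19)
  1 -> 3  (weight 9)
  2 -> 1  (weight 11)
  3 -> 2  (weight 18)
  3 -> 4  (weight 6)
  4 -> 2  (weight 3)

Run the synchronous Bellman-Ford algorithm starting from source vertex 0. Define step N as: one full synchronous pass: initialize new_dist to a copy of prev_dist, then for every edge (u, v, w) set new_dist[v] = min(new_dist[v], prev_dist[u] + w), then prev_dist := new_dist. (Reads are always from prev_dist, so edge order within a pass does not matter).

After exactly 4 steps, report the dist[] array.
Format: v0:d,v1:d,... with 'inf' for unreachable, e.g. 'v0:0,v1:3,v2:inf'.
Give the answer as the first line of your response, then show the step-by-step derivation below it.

v0:0,v1:33,v2:22,v3:17,v4:19

step 1: dist = v0:0,v1:inf,v2:inf,v3:17,v4:19
step 2: dist = v0:0,v1:inf,v2:22,v3:17,v4:19
step 3: dist = v0:0,v1:33,v2:22,v3:17,v4:19
step 4: dist = v0:0,v1:33,v2:22,v3:17,v4:19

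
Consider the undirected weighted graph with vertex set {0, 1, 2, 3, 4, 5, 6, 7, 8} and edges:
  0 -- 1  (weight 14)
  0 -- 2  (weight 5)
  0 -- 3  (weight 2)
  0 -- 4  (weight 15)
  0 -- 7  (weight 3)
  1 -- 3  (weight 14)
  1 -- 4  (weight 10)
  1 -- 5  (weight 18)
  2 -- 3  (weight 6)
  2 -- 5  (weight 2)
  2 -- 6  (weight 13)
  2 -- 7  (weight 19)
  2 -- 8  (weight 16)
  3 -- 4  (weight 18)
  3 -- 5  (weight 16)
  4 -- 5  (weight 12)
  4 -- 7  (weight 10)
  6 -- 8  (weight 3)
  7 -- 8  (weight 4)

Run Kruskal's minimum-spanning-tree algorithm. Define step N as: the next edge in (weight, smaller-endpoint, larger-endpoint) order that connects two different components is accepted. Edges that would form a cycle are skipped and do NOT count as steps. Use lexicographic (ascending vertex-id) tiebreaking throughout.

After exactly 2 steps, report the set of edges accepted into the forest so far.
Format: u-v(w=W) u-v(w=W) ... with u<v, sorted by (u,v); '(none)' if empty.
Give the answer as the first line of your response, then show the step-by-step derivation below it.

0-3(w=2) 2-5(w=2)

step 1: add edge 0-3 (w=2); MST = {0-3(w=2)}
step 2: add edge 2-5 (w=2); MST = {0-3(w=2) 2-5(w=2)}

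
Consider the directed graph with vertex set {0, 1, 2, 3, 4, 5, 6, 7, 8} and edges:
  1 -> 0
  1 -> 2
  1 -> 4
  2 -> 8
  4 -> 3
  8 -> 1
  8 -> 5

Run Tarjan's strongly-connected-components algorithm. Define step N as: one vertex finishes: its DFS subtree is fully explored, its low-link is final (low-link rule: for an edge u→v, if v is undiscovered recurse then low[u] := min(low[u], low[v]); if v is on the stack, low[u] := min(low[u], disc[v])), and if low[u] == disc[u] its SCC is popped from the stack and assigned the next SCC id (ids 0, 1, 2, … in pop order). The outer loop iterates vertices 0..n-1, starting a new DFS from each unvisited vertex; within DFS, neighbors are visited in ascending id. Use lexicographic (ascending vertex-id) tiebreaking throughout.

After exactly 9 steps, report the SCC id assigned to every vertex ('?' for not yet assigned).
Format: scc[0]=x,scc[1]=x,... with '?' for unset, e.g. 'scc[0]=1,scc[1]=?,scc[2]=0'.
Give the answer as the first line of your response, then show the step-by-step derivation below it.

scc[0]=0,scc[1]=4,scc[2]=4,scc[3]=2,scc[4]=3,scc[5]=1,scc[6]=5,scc[7]=6,scc[8]=4

step 1: low=(low[0]=0,low[1]=?,low[2]=?,low[3]=?,low[4]=?,low[5]=?,low[6]=?,low[7]=?,low[8]=?); scc=(scc[0]=0,scc[1]=?,scc[2]=?,scc[3]=?,scc[4]=?,scc[5]=?,scc[6]=?,scc[7]=?,scc[8]=?)
step 2: low=(low[0]=0,low[1]=1,low[2]=2,low[3]=?,low[4]=?,low[5]=4,low[6]=?,low[7]=?,low[8]=1); scc=(scc[0]=0,scc[1]=?,scc[2]=?,scc[3]=?,scc[4]=?,scc[5]=1,scc[6]=?,scc[7]=?,scc[8]=?)
step 3: low=(low[0]=0,low[1]=1,low[2]=2,low[3]=?,low[4]=?,low[5]=4,low[6]=?,low[7]=?,low[8]=1); scc=(scc[0]=0,scc[1]=?,scc[2]=?,scc[3]=?,scc[4]=?,scc[5]=1,scc[6]=?,scc[7]=?,scc[8]=?)
step 4: low=(low[0]=0,low[1]=1,low[2]=1,low[3]=?,low[4]=?,low[5]=4,low[6]=?,low[7]=?,low[8]=1); scc=(scc[0]=0,scc[1]=?,scc[2]=?,scc[3]=?,scc[4]=?,scc[5]=1,scc[6]=?,scc[7]=?,scc[8]=?)
step 5: low=(low[0]=0,low[1]=1,low[2]=1,low[3]=6,low[4]=5,low[5]=4,low[6]=?,low[7]=?,low[8]=1); scc=(scc[0]=0,scc[1]=?,scc[2]=?,scc[3]=2,scc[4]=?,scc[5]=1,scc[6]=?,scc[7]=?,scc[8]=?)
step 6: low=(low[0]=0,low[1]=1,low[2]=1,low[3]=6,low[4]=5,low[5]=4,low[6]=?,low[7]=?,low[8]=1); scc=(scc[0]=0,scc[1]=?,scc[2]=?,scc[3]=2,scc[4]=3,scc[5]=1,scc[6]=?,scc[7]=?,scc[8]=?)
step 7: low=(low[0]=0,low[1]=1,low[2]=1,low[3]=6,low[4]=5,low[5]=4,low[6]=?,low[7]=?,low[8]=1); scc=(scc[0]=0,scc[1]=4,scc[2]=4,scc[3]=2,scc[4]=3,scc[5]=1,scc[6]=?,scc[7]=?,scc[8]=4)
step 8: low=(low[0]=0,low[1]=1,low[2]=1,low[3]=6,low[4]=5,low[5]=4,low[6]=7,low[7]=?,low[8]=1); scc=(scc[0]=0,scc[1]=4,scc[2]=4,scc[3]=2,scc[4]=3,scc[5]=1,scc[6]=5,scc[7]=?,scc[8]=4)
step 9: low=(low[0]=0,low[1]=1,low[2]=1,low[3]=6,low[4]=5,low[5]=4,low[6]=7,low[7]=8,low[8]=1); scc=(scc[0]=0,scc[1]=4,scc[2]=4,scc[3]=2,scc[4]=3,scc[5]=1,scc[6]=5,scc[7]=6,scc[8]=4)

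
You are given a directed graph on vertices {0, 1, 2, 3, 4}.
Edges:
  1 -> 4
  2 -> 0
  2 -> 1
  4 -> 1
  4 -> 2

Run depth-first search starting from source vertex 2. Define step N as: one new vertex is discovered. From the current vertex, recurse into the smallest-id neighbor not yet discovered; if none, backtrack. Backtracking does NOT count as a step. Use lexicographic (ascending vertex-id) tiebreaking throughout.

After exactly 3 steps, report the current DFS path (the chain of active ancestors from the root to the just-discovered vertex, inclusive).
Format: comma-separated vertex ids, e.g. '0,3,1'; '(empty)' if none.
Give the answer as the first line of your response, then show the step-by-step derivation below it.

2,1

step 1: discover 2; path=2; order=2
step 2: discover 0; path=2>0; order=2,0
step 3: discover 1; path=2>1; order=2,0,1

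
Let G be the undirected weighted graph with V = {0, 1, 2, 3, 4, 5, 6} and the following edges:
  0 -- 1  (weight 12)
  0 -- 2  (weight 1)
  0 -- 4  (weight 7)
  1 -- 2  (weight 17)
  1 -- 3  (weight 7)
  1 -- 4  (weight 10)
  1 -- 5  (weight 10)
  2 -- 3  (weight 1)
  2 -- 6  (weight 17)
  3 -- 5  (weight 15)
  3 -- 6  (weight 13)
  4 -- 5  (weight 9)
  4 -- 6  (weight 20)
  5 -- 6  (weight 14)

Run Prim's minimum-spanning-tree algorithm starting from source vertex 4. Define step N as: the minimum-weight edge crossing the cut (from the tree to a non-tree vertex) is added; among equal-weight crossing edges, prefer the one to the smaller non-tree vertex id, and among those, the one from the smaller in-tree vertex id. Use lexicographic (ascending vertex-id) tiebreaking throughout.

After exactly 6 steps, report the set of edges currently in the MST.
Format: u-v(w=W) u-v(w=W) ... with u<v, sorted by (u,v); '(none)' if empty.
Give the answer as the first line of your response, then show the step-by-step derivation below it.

0-2(w=1) 0-4(w=7) 1-3(w=7) 2-3(w=1) 3-6(w=13) 4-5(w=9)

step 1: add edge 0-4 (w=7); MST = {0-4(w=7)}
step 2: add edge 0-2 (w=1); MST = {0-2(w=1) 0-4(w=7)}
step 3: add edge 2-3 (w=1); MST = {0-2(w=1) 0-4(w=7) 2-3(w=1)}
step 4: add edge 1-3 (w=7); MST = {0-2(w=1) 0-4(w=7) 1-3(w=7) 2-3(w=1)}
step 5: add edge 4-5 (w=9); MST = {0-2(w=1) 0-4(w=7) 1-3(w=7) 2-3(w=1) 4-5(w=9)}
step 6: add edge 3-6 (w=13); MST = {0-2(w=1) 0-4(w=7) 1-3(w=7) 2-3(w=1) 3-6(w=13) 4-5(w=9)}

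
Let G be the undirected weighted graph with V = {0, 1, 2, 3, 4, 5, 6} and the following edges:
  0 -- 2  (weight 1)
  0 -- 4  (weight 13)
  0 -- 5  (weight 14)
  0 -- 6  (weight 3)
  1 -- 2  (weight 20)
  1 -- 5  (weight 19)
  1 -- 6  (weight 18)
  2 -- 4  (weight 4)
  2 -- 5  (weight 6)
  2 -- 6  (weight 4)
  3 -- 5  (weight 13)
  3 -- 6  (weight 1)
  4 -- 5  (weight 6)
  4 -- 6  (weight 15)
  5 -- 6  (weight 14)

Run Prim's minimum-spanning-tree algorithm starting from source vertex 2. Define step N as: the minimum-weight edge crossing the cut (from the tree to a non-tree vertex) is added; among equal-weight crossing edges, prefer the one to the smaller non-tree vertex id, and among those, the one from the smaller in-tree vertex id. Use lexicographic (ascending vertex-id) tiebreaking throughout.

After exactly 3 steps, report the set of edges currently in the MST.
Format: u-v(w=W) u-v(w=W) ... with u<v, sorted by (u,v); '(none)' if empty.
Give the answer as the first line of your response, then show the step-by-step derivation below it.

0-2(w=1) 0-6(w=3) 3-6(w=1)

step 1: add edge 0-2 (w=1); MST = {0-2(w=1)}
step 2: add edge 0-6 (w=3); MST = {0-2(w=1) 0-6(w=3)}
step 3: add edge 3-6 (w=1); MST = {0-2(w=1) 0-6(w=3) 3-6(w=1)}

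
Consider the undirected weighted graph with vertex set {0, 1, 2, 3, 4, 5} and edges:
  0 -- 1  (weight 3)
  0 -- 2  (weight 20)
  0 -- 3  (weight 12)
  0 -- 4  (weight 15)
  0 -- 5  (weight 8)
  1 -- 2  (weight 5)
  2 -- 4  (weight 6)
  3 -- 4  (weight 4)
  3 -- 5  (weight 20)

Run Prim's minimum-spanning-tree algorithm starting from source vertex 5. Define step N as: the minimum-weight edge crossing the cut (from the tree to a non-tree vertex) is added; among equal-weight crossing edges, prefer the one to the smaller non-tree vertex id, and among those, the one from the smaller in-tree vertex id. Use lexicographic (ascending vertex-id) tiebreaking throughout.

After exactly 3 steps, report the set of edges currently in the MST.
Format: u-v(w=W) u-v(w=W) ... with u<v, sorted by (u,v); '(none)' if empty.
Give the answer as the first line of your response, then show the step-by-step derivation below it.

0-1(w=3) 0-5(w=8) 1-2(w=5)

step 1: add edge 0-5 (w=8); MST = {0-5(w=8)}
step 2: add edge 0-1 (w=3); MST = {0-1(w=3) 0-5(w=8)}
step 3: add edge 1-2 (w=5); MST = {0-1(w=3) 0-5(w=8) 1-2(w=5)}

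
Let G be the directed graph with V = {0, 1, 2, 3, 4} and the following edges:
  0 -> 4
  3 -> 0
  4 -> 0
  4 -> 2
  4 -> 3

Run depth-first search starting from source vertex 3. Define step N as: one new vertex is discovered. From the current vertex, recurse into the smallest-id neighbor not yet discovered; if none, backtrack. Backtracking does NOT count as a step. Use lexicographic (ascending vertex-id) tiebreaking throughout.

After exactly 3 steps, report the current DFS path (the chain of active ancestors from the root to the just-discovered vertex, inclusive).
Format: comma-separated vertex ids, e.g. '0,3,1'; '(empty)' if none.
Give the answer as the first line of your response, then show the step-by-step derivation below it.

3,0,4

step 1: discover 3; path=3; order=3
step 2: discover 0; path=3>0; order=3,0
step 3: discover 4; path=3>0>4; order=3,0,4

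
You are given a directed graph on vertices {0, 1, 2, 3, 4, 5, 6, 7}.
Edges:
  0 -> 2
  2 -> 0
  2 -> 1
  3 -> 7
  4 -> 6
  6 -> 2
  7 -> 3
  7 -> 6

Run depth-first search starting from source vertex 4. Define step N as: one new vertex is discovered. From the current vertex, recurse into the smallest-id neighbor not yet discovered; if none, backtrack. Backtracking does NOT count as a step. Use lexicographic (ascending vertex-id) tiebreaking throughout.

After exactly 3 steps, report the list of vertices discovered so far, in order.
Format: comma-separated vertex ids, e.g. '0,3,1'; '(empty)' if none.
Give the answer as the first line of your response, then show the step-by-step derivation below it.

4,6,2

step 1: discover 4; path=4; order=4
step 2: discover 6; path=4>6; order=4,6
step 3: discover 2; path=4>6>2; order=4,6,2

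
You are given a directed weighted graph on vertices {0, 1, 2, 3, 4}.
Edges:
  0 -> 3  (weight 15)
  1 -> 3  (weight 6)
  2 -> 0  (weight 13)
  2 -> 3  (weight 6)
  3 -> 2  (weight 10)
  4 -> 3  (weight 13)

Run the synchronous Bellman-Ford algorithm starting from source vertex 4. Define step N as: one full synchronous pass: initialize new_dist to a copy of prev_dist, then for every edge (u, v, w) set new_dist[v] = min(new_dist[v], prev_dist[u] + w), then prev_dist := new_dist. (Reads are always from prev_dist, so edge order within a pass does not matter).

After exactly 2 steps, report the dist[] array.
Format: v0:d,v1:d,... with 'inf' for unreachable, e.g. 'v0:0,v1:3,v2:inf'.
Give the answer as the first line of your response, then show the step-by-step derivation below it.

v0:inf,v1:inf,v2:23,v3:13,v4:0

step 1: dist = v0:inf,v1:inf,v2:inf,v3:13,v4:0
step 2: dist = v0:inf,v1:inf,v2:23,v3:13,v4:0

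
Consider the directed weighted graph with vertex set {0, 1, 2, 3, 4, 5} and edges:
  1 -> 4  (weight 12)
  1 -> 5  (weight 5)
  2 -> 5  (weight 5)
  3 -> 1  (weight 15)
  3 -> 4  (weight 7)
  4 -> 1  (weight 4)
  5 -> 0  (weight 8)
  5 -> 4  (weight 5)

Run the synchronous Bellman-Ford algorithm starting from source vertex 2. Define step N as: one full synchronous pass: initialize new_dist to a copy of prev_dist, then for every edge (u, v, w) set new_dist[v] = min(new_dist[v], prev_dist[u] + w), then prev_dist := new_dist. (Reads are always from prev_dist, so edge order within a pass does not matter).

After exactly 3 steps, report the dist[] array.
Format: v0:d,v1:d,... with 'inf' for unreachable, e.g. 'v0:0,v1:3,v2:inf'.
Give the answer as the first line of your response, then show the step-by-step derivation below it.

v0:13,v1:14,v2:0,v3:inf,v4:10,v5:5

step 1: dist = v0:inf,v1:inf,v2:0,v3:inf,v4:inf,v5:5
step 2: dist = v0:13,v1:inf,v2:0,v3:inf,v4:10,v5:5
step 3: dist = v0:13,v1:14,v2:0,v3:inf,v4:10,v5:5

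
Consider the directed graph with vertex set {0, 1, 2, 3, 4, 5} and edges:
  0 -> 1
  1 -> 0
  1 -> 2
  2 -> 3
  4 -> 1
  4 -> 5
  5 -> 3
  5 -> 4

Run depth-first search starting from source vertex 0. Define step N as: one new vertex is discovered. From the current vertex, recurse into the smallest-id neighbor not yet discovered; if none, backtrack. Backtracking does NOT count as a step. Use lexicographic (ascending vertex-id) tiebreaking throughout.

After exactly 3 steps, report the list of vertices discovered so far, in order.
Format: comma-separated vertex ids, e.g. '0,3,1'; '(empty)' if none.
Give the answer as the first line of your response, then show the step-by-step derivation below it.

0,1,2

step 1: discover 0; path=0; order=0
step 2: discover 1; path=0>1; order=0,1
step 3: discover 2; path=0>1>2; order=0,1,2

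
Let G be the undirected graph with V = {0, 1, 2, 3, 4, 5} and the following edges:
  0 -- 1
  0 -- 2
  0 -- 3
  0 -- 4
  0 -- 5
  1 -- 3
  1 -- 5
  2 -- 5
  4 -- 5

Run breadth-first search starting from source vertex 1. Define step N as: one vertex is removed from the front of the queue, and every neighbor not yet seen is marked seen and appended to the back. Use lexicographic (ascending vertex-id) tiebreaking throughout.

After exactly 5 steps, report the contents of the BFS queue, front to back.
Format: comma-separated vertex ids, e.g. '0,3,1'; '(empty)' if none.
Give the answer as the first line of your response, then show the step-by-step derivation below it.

4

step 1: dequeue 1; queue=[0,3,5]; order=1
step 2: dequeue 0; queue=[3,5,2,4]; order=1,0
step 3: dequeue 3; queue=[5,2,4]; order=1,0,3
step 4: dequeue 5; queue=[2,4]; order=1,0,3,5
step 5: dequeue 2; queue=[4]; order=1,0,3,5,2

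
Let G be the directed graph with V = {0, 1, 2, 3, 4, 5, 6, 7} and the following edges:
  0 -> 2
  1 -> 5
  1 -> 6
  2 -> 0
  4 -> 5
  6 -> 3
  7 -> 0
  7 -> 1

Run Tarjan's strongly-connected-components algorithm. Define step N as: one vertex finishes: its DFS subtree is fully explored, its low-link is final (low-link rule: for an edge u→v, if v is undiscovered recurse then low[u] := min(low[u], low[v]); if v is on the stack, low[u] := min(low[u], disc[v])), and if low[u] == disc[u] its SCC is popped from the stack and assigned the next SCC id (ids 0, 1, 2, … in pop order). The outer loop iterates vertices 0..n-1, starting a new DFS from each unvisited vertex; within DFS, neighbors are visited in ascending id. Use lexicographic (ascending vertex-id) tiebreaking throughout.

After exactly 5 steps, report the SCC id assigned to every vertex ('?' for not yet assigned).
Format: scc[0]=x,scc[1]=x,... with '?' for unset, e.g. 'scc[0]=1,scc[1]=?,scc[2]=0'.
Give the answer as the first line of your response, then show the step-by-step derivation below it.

scc[0]=0,scc[1]=?,scc[2]=0,scc[3]=2,scc[4]=?,scc[5]=1,scc[6]=3,scc[7]=?

step 1: low=(low[0]=0,low[1]=?,low[2]=0,low[3]=?,low[4]=?,low[5]=?,low[6]=?,low[7]=?); scc=(scc[0]=?,scc[1]=?,scc[2]=?,scc[3]=?,scc[4]=?,scc[5]=?,scc[6]=?,scc[7]=?)
step 2: low=(low[0]=0,low[1]=?,low[2]=0,low[3]=?,low[4]=?,low[5]=?,low[6]=?,low[7]=?); scc=(scc[0]=0,scc[1]=?,scc[2]=0,scc[3]=?,scc[4]=?,scc[5]=?,scc[6]=?,scc[7]=?)
step 3: low=(low[0]=0,low[1]=2,low[2]=0,low[3]=?,low[4]=?,low[5]=3,low[6]=?,low[7]=?); scc=(scc[0]=0,scc[1]=?,scc[2]=0,scc[3]=?,scc[4]=?,scc[5]=1,scc[6]=?,scc[7]=?)
step 4: low=(low[0]=0,low[1]=2,low[2]=0,low[3]=5,low[4]=?,low[5]=3,low[6]=4,low[7]=?); scc=(scc[0]=0,scc[1]=?,scc[2]=0,scc[3]=2,scc[4]=?,scc[5]=1,scc[6]=?,scc[7]=?)
step 5: low=(low[0]=0,low[1]=2,low[2]=0,low[3]=5,low[4]=?,low[5]=3,low[6]=4,low[7]=?); scc=(scc[0]=0,scc[1]=?,scc[2]=0,scc[3]=2,scc[4]=?,scc[5]=1,scc[6]=3,scc[7]=?)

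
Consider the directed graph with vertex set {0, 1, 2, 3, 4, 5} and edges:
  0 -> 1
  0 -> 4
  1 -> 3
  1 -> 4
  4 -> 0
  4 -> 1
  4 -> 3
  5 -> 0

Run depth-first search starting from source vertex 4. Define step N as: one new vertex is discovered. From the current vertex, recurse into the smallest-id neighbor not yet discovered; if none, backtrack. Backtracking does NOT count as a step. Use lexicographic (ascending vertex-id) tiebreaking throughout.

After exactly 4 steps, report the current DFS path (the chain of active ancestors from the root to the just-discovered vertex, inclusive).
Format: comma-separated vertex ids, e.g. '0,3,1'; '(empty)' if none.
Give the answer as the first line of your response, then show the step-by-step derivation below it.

4,0,1,3

step 1: discover 4; path=4; order=4
step 2: discover 0; path=4>0; order=4,0
step 3: discover 1; path=4>0>1; order=4,0,1
step 4: discover 3; path=4>0>1>3; order=4,0,1,3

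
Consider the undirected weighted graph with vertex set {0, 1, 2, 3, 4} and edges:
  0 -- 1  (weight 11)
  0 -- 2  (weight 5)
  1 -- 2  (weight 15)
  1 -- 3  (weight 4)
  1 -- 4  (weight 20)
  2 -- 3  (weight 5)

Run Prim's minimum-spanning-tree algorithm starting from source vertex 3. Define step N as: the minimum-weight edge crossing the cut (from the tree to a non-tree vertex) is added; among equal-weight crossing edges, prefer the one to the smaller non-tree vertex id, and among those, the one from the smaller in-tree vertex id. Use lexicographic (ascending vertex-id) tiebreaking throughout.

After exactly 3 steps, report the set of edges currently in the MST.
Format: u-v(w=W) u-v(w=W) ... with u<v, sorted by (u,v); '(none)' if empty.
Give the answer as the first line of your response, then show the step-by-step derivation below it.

0-2(w=5) 1-3(w=4) 2-3(w=5)

step 1: add edge 1-3 (w=4); MST = {1-3(w=4)}
step 2: add edge 2-3 (w=5); MST = {1-3(w=4) 2-3(w=5)}
step 3: add edge 0-2 (w=5); MST = {0-2(w=5) 1-3(w=4) 2-3(w=5)}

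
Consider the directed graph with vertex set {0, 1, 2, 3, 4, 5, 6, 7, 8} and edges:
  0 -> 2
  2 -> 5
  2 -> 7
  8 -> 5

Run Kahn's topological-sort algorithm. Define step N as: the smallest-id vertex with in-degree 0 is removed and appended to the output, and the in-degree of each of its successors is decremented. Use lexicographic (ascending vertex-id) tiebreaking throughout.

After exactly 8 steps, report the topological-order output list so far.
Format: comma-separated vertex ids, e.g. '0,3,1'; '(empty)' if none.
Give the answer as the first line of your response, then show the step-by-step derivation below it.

0,1,2,3,4,6,7,8

step 1: output 0; order=[0]; indeg=(0,0,0,0,0,2,0,1,0)
step 2: output 1; order=[0,1]; indeg=(0,0,0,0,0,2,0,1,0)
step 3: output 2; order=[0,1,2]; indeg=(0,0,0,0,0,1,0,0,0)
step 4: output 3; order=[0,1,2,3]; indeg=(0,0,0,0,0,1,0,0,0)
step 5: output 4; order=[0,1,2,3,4]; indeg=(0,0,0,0,0,1,0,0,0)
step 6: output 6; order=[0,1,2,3,4,6]; indeg=(0,0,0,0,0,1,0,0,0)
step 7: output 7; order=[0,1,2,3,4,6,7]; indeg=(0,0,0,0,0,1,0,0,0)
step 8: output 8; order=[0,1,2,3,4,6,7,8]; indeg=(0,0,0,0,0,0,0,0,0)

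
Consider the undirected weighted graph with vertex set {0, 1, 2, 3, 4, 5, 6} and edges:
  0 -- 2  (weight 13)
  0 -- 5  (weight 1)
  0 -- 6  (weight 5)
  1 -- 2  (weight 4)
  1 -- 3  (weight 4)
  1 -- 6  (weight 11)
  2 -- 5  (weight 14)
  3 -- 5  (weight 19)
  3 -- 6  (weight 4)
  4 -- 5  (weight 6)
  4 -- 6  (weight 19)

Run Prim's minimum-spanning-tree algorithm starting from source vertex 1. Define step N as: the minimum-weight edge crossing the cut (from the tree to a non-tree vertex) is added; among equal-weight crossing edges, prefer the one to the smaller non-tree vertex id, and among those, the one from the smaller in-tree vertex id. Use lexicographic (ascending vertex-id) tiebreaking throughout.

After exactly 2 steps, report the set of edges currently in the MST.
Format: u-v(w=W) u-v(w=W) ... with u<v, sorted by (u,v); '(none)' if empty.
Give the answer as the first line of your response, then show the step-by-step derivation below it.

1-2(w=4) 1-3(w=4)

step 1: add edge 1-2 (w=4); MST = {1-2(w=4)}
step 2: add edge 1-3 (w=4); MST = {1-2(w=4) 1-3(w=4)}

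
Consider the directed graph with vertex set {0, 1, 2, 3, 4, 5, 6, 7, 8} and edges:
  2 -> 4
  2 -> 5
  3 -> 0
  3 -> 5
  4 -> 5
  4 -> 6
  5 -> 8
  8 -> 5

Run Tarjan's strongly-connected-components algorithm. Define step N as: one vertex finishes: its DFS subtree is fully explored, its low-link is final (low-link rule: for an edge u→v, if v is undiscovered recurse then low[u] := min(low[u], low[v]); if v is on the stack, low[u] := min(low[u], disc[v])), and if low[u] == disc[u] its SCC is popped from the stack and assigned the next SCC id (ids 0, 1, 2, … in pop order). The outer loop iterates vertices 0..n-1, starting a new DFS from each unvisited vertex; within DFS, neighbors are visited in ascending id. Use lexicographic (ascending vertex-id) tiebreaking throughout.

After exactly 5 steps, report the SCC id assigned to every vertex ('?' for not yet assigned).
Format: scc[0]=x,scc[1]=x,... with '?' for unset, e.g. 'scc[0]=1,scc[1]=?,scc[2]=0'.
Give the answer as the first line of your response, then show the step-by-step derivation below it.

scc[0]=0,scc[1]=1,scc[2]=?,scc[3]=?,scc[4]=?,scc[5]=2,scc[6]=3,scc[7]=?,scc[8]=2

step 1: low=(low[0]=0,low[1]=?,low[2]=?,low[3]=?,low[4]=?,low[5]=?,low[6]=?,low[7]=?,low[8]=?); scc=(scc[0]=0,scc[1]=?,scc[2]=?,scc[3]=?,scc[4]=?,scc[5]=?,scc[6]=?,scc[7]=?,scc[8]=?)
step 2: low=(low[0]=0,low[1]=1,low[2]=?,low[3]=?,low[4]=?,low[5]=?,low[6]=?,low[7]=?,low[8]=?); scc=(scc[0]=0,scc[1]=1,scc[2]=?,scc[3]=?,scc[4]=?,scc[5]=?,scc[6]=?,scc[7]=?,scc[8]=?)
step 3: low=(low[0]=0,low[1]=1,low[2]=2,low[3]=?,low[4]=3,low[5]=4,low[6]=?,low[7]=?,low[8]=4); scc=(scc[0]=0,scc[1]=1,scc[2]=?,scc[3]=?,scc[4]=?,scc[5]=?,scc[6]=?,scc[7]=?,scc[8]=?)
step 4: low=(low[0]=0,low[1]=1,low[2]=2,low[3]=?,low[4]=3,low[5]=4,low[6]=?,low[7]=?,low[8]=4); scc=(scc[0]=0,scc[1]=1,scc[2]=?,scc[3]=?,scc[4]=?,scc[5]=2,scc[6]=?,scc[7]=?,scc[8]=2)
step 5: low=(low[0]=0,low[1]=1,low[2]=2,low[3]=?,low[4]=3,low[5]=4,low[6]=6,low[7]=?,low[8]=4); scc=(scc[0]=0,scc[1]=1,scc[2]=?,scc[3]=?,scc[4]=?,scc[5]=2,scc[6]=3,scc[7]=?,scc[8]=2)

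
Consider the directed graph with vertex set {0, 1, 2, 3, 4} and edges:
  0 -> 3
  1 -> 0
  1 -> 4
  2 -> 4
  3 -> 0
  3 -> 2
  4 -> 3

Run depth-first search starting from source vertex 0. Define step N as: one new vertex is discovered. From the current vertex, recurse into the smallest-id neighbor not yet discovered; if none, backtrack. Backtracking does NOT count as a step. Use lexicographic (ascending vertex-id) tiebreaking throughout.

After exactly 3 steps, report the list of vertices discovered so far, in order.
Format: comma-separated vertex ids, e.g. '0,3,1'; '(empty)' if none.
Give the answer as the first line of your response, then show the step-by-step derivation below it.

0,3,2

step 1: discover 0; path=0; order=0
step 2: discover 3; path=0>3; order=0,3
step 3: discover 2; path=0>3>2; order=0,3,2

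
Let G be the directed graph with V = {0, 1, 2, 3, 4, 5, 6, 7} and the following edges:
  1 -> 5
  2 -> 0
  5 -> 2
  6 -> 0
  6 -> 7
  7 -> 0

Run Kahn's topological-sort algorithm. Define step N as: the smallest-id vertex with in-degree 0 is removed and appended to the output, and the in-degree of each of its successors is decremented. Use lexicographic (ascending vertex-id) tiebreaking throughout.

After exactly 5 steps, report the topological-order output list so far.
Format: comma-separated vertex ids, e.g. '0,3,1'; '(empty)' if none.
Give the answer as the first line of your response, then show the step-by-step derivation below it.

1,3,4,5,2

step 1: output 1; order=[1]; indeg=(3,0,1,0,0,0,0,1)
step 2: output 3; order=[1,3]; indeg=(3,0,1,0,0,0,0,1)
step 3: output 4; order=[1,3,4]; indeg=(3,0,1,0,0,0,0,1)
step 4: output 5; order=[1,3,4,5]; indeg=(3,0,0,0,0,0,0,1)
step 5: output 2; order=[1,3,4,5,2]; indeg=(2,0,0,0,0,0,0,1)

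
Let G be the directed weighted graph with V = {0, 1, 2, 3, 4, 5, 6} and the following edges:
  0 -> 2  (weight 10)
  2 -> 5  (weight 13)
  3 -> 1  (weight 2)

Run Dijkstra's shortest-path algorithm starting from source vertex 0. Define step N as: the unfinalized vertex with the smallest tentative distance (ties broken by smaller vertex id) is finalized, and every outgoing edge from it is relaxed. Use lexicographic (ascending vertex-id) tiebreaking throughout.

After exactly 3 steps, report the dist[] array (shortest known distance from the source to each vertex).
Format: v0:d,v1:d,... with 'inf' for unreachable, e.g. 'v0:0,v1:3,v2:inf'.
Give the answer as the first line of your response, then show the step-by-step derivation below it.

v0:0,v1:inf,v2:10,v3:inf,v4:inf,v5:23,v6:inf

step 1: dist = v0:0,v1:inf,v2:10,v3:inf,v4:inf,v5:inf,v6:inf
step 2: dist = v0:0,v1:inf,v2:10,v3:inf,v4:inf,v5:23,v6:inf
step 3: dist = v0:0,v1:inf,v2:10,v3:inf,v4:inf,v5:23,v6:inf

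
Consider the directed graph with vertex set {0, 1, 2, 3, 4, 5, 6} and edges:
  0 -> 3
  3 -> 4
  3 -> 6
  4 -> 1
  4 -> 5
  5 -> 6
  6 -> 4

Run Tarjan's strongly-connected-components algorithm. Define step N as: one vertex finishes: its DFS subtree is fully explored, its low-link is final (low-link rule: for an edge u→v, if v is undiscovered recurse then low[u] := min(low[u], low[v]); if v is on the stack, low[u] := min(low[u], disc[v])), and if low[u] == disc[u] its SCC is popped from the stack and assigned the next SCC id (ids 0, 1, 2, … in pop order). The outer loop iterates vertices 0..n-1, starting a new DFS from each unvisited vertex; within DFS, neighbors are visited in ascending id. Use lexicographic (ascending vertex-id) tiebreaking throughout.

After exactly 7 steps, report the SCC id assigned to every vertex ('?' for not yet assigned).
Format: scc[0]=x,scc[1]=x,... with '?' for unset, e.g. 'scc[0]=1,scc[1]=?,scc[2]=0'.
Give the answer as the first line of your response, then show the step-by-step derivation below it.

scc[0]=3,scc[1]=0,scc[2]=4,scc[3]=2,scc[4]=1,scc[5]=1,scc[6]=1

step 1: low=(low[0]=0,low[1]=3,low[2]=?,low[3]=1,low[4]=2,low[5]=?,low[6]=?); scc=(scc[0]=?,scc[1]=0,scc[2]=?,scc[3]=?,scc[4]=?,scc[5]=?,scc[6]=?)
step 2: low=(low[0]=0,low[1]=3,low[2]=?,low[3]=1,low[4]=2,low[5]=4,low[6]=2); scc=(scc[0]=?,scc[1]=0,scc[2]=?,scc[3]=?,scc[4]=?,scc[5]=?,scc[6]=?)
step 3: low=(low[0]=0,low[1]=3,low[2]=?,low[3]=1,low[4]=2,low[5]=2,low[6]=2); scc=(scc[0]=?,scc[1]=0,scc[2]=?,scc[3]=?,scc[4]=?,scc[5]=?,scc[6]=?)
step 4: low=(low[0]=0,low[1]=3,low[2]=?,low[3]=1,low[4]=2,low[5]=2,low[6]=2); scc=(scc[0]=?,scc[1]=0,scc[2]=?,scc[3]=?,scc[4]=1,scc[5]=1,scc[6]=1)
step 5: low=(low[0]=0,low[1]=3,low[2]=?,low[3]=1,low[4]=2,low[5]=2,low[6]=2); scc=(scc[0]=?,scc[1]=0,scc[2]=?,scc[3]=2,scc[4]=1,scc[5]=1,scc[6]=1)
step 6: low=(low[0]=0,low[1]=3,low[2]=?,low[3]=1,low[4]=2,low[5]=2,low[6]=2); scc=(scc[0]=3,scc[1]=0,scc[2]=?,scc[3]=2,scc[4]=1,scc[5]=1,scc[6]=1)
step 7: low=(low[0]=0,low[1]=3,low[2]=6,low[3]=1,low[4]=2,low[5]=2,low[6]=2); scc=(scc[0]=3,scc[1]=0,scc[2]=4,scc[3]=2,scc[4]=1,scc[5]=1,scc[6]=1)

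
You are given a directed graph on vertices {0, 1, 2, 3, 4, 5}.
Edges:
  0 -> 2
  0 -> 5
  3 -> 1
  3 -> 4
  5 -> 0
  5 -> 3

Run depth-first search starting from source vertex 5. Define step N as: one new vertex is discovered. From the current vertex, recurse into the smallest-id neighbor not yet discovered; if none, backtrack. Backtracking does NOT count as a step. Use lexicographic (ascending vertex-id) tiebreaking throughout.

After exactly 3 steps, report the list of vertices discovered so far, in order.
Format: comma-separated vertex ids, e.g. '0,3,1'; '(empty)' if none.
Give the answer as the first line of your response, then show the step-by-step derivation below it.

5,0,2

step 1: discover 5; path=5; order=5
step 2: discover 0; path=5>0; order=5,0
step 3: discover 2; path=5>0>2; order=5,0,2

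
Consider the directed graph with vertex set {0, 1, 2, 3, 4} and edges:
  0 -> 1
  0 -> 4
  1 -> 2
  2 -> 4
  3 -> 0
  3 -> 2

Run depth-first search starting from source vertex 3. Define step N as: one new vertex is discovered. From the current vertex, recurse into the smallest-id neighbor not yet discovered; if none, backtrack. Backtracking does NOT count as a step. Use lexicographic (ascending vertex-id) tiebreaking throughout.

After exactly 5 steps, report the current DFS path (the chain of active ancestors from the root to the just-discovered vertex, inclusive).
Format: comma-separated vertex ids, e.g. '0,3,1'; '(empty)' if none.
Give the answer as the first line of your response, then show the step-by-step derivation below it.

3,0,1,2,4

step 1: discover 3; path=3; order=3
step 2: discover 0; path=3>0; order=3,0
step 3: discover 1; path=3>0>1; order=3,0,1
step 4: discover 2; path=3>0>1>2; order=3,0,1,2
step 5: discover 4; path=3>0>1>2>4; order=3,0,1,2,4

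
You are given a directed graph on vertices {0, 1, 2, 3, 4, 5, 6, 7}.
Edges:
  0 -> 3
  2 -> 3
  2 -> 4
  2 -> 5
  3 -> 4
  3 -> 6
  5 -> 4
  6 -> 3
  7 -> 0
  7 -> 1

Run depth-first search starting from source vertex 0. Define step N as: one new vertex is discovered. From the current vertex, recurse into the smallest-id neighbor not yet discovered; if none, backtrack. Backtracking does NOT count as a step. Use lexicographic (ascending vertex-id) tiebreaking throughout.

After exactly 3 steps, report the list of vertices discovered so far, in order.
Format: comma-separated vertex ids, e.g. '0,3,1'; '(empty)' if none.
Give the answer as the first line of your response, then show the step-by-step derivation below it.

0,3,4

step 1: discover 0; path=0; order=0
step 2: discover 3; path=0>3; order=0,3
step 3: discover 4; path=0>3>4; order=0,3,4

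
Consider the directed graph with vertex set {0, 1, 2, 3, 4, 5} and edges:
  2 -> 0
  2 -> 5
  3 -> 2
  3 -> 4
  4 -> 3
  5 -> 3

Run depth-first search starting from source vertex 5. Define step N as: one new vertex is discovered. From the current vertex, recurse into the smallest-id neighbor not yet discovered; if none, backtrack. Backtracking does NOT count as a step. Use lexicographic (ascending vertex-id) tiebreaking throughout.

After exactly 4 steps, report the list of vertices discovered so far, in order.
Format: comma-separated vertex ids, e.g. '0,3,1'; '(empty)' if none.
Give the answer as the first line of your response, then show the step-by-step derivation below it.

5,3,2,0

step 1: discover 5; path=5; order=5
step 2: discover 3; path=5>3; order=5,3
step 3: discover 2; path=5>3>2; order=5,3,2
step 4: discover 0; path=5>3>2>0; order=5,3,2,0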